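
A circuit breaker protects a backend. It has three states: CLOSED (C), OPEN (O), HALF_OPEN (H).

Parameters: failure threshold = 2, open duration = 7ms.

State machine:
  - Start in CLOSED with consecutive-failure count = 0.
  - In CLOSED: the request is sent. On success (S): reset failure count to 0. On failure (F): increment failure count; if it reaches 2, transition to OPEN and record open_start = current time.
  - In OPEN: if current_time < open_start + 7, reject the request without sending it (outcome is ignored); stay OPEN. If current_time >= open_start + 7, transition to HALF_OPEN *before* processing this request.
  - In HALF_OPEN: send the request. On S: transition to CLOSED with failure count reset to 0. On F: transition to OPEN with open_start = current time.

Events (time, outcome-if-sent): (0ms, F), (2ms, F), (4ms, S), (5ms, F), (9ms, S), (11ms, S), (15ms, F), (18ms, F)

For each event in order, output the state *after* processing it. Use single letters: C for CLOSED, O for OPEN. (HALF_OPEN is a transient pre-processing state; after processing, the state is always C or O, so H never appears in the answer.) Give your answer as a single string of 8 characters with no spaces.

Answer: COOOCCCO

Derivation:
State after each event:
  event#1 t=0ms outcome=F: state=CLOSED
  event#2 t=2ms outcome=F: state=OPEN
  event#3 t=4ms outcome=S: state=OPEN
  event#4 t=5ms outcome=F: state=OPEN
  event#5 t=9ms outcome=S: state=CLOSED
  event#6 t=11ms outcome=S: state=CLOSED
  event#7 t=15ms outcome=F: state=CLOSED
  event#8 t=18ms outcome=F: state=OPEN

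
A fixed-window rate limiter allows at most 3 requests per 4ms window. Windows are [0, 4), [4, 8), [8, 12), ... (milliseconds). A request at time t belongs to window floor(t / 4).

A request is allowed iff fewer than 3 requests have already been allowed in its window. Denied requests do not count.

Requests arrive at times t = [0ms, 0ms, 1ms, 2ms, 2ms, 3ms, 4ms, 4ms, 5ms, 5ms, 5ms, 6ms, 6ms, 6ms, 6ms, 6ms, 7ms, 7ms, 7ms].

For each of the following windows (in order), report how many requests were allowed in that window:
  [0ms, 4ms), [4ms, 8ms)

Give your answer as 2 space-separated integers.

Answer: 3 3

Derivation:
Processing requests:
  req#1 t=0ms (window 0): ALLOW
  req#2 t=0ms (window 0): ALLOW
  req#3 t=1ms (window 0): ALLOW
  req#4 t=2ms (window 0): DENY
  req#5 t=2ms (window 0): DENY
  req#6 t=3ms (window 0): DENY
  req#7 t=4ms (window 1): ALLOW
  req#8 t=4ms (window 1): ALLOW
  req#9 t=5ms (window 1): ALLOW
  req#10 t=5ms (window 1): DENY
  req#11 t=5ms (window 1): DENY
  req#12 t=6ms (window 1): DENY
  req#13 t=6ms (window 1): DENY
  req#14 t=6ms (window 1): DENY
  req#15 t=6ms (window 1): DENY
  req#16 t=6ms (window 1): DENY
  req#17 t=7ms (window 1): DENY
  req#18 t=7ms (window 1): DENY
  req#19 t=7ms (window 1): DENY

Allowed counts by window: 3 3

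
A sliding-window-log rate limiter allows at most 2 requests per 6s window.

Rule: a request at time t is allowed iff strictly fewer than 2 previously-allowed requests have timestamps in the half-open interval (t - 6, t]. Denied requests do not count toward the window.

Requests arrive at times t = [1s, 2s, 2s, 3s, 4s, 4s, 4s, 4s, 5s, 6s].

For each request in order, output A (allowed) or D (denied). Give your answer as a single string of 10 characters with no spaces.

Tracking allowed requests in the window:
  req#1 t=1s: ALLOW
  req#2 t=2s: ALLOW
  req#3 t=2s: DENY
  req#4 t=3s: DENY
  req#5 t=4s: DENY
  req#6 t=4s: DENY
  req#7 t=4s: DENY
  req#8 t=4s: DENY
  req#9 t=5s: DENY
  req#10 t=6s: DENY

Answer: AADDDDDDDD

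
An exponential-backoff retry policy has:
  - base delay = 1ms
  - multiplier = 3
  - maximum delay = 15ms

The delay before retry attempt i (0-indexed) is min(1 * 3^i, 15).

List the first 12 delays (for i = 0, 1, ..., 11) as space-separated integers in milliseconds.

Answer: 1 3 9 15 15 15 15 15 15 15 15 15

Derivation:
Computing each delay:
  i=0: min(1*3^0, 15) = 1
  i=1: min(1*3^1, 15) = 3
  i=2: min(1*3^2, 15) = 9
  i=3: min(1*3^3, 15) = 15
  i=4: min(1*3^4, 15) = 15
  i=5: min(1*3^5, 15) = 15
  i=6: min(1*3^6, 15) = 15
  i=7: min(1*3^7, 15) = 15
  i=8: min(1*3^8, 15) = 15
  i=9: min(1*3^9, 15) = 15
  i=10: min(1*3^10, 15) = 15
  i=11: min(1*3^11, 15) = 15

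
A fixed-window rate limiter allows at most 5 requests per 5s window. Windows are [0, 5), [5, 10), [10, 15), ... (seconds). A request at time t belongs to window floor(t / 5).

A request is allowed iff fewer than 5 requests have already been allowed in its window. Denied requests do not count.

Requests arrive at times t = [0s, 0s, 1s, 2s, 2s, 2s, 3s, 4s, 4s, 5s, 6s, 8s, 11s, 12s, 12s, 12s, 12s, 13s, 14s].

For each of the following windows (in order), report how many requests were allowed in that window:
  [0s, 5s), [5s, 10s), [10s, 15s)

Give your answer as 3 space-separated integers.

Processing requests:
  req#1 t=0s (window 0): ALLOW
  req#2 t=0s (window 0): ALLOW
  req#3 t=1s (window 0): ALLOW
  req#4 t=2s (window 0): ALLOW
  req#5 t=2s (window 0): ALLOW
  req#6 t=2s (window 0): DENY
  req#7 t=3s (window 0): DENY
  req#8 t=4s (window 0): DENY
  req#9 t=4s (window 0): DENY
  req#10 t=5s (window 1): ALLOW
  req#11 t=6s (window 1): ALLOW
  req#12 t=8s (window 1): ALLOW
  req#13 t=11s (window 2): ALLOW
  req#14 t=12s (window 2): ALLOW
  req#15 t=12s (window 2): ALLOW
  req#16 t=12s (window 2): ALLOW
  req#17 t=12s (window 2): ALLOW
  req#18 t=13s (window 2): DENY
  req#19 t=14s (window 2): DENY

Allowed counts by window: 5 3 5

Answer: 5 3 5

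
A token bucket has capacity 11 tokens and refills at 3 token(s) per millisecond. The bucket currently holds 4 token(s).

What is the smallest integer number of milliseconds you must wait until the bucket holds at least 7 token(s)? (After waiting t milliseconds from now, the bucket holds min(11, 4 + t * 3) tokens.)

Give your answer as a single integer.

Need 4 + t * 3 >= 7, so t >= 3/3.
Smallest integer t = ceil(3/3) = 1.

Answer: 1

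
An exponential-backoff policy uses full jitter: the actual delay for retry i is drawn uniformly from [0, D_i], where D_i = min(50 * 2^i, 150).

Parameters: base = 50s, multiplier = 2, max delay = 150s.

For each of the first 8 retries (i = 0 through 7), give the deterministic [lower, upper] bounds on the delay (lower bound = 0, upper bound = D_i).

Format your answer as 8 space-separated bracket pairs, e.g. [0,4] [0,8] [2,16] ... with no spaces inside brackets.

Answer: [0,50] [0,100] [0,150] [0,150] [0,150] [0,150] [0,150] [0,150]

Derivation:
Computing bounds per retry:
  i=0: D_i=min(50*2^0,150)=50, bounds=[0,50]
  i=1: D_i=min(50*2^1,150)=100, bounds=[0,100]
  i=2: D_i=min(50*2^2,150)=150, bounds=[0,150]
  i=3: D_i=min(50*2^3,150)=150, bounds=[0,150]
  i=4: D_i=min(50*2^4,150)=150, bounds=[0,150]
  i=5: D_i=min(50*2^5,150)=150, bounds=[0,150]
  i=6: D_i=min(50*2^6,150)=150, bounds=[0,150]
  i=7: D_i=min(50*2^7,150)=150, bounds=[0,150]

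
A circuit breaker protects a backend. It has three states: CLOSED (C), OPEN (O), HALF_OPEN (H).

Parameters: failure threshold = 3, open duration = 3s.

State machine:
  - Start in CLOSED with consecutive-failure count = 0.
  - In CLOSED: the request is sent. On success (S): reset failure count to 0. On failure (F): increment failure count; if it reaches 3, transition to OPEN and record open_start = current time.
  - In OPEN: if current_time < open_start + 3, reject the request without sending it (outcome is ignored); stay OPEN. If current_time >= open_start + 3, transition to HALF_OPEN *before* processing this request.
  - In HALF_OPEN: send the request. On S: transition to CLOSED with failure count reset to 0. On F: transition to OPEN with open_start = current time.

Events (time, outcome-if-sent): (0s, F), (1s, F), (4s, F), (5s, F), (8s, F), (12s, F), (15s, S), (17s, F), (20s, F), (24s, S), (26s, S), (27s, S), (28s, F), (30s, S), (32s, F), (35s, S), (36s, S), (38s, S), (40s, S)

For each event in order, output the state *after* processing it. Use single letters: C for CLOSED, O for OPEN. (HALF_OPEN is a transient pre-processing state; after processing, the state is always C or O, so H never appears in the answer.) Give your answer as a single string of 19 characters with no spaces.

State after each event:
  event#1 t=0s outcome=F: state=CLOSED
  event#2 t=1s outcome=F: state=CLOSED
  event#3 t=4s outcome=F: state=OPEN
  event#4 t=5s outcome=F: state=OPEN
  event#5 t=8s outcome=F: state=OPEN
  event#6 t=12s outcome=F: state=OPEN
  event#7 t=15s outcome=S: state=CLOSED
  event#8 t=17s outcome=F: state=CLOSED
  event#9 t=20s outcome=F: state=CLOSED
  event#10 t=24s outcome=S: state=CLOSED
  event#11 t=26s outcome=S: state=CLOSED
  event#12 t=27s outcome=S: state=CLOSED
  event#13 t=28s outcome=F: state=CLOSED
  event#14 t=30s outcome=S: state=CLOSED
  event#15 t=32s outcome=F: state=CLOSED
  event#16 t=35s outcome=S: state=CLOSED
  event#17 t=36s outcome=S: state=CLOSED
  event#18 t=38s outcome=S: state=CLOSED
  event#19 t=40s outcome=S: state=CLOSED

Answer: CCOOOOCCCCCCCCCCCCC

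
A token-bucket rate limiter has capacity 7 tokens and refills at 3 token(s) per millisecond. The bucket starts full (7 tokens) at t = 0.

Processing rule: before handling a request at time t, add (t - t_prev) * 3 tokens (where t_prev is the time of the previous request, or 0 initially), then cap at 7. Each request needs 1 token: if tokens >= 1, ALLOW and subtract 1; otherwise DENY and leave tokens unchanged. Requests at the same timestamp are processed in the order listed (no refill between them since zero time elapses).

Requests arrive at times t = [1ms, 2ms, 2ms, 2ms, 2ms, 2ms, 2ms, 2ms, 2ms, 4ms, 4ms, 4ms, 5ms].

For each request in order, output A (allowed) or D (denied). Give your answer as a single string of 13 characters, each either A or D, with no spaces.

Simulating step by step:
  req#1 t=1ms: ALLOW
  req#2 t=2ms: ALLOW
  req#3 t=2ms: ALLOW
  req#4 t=2ms: ALLOW
  req#5 t=2ms: ALLOW
  req#6 t=2ms: ALLOW
  req#7 t=2ms: ALLOW
  req#8 t=2ms: ALLOW
  req#9 t=2ms: DENY
  req#10 t=4ms: ALLOW
  req#11 t=4ms: ALLOW
  req#12 t=4ms: ALLOW
  req#13 t=5ms: ALLOW

Answer: AAAAAAAADAAAA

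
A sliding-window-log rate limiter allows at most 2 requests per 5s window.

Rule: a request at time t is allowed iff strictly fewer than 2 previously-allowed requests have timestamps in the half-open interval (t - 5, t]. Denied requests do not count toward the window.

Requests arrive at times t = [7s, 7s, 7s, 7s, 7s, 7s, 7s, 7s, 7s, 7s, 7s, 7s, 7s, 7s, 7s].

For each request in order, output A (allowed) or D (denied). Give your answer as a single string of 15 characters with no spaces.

Answer: AADDDDDDDDDDDDD

Derivation:
Tracking allowed requests in the window:
  req#1 t=7s: ALLOW
  req#2 t=7s: ALLOW
  req#3 t=7s: DENY
  req#4 t=7s: DENY
  req#5 t=7s: DENY
  req#6 t=7s: DENY
  req#7 t=7s: DENY
  req#8 t=7s: DENY
  req#9 t=7s: DENY
  req#10 t=7s: DENY
  req#11 t=7s: DENY
  req#12 t=7s: DENY
  req#13 t=7s: DENY
  req#14 t=7s: DENY
  req#15 t=7s: DENY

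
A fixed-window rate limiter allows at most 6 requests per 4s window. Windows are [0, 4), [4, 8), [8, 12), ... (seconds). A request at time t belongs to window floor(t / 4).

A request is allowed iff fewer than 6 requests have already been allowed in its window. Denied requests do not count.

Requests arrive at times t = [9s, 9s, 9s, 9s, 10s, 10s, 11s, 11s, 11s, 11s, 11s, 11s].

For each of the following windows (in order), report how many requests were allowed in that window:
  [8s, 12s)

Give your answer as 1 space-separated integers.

Answer: 6

Derivation:
Processing requests:
  req#1 t=9s (window 2): ALLOW
  req#2 t=9s (window 2): ALLOW
  req#3 t=9s (window 2): ALLOW
  req#4 t=9s (window 2): ALLOW
  req#5 t=10s (window 2): ALLOW
  req#6 t=10s (window 2): ALLOW
  req#7 t=11s (window 2): DENY
  req#8 t=11s (window 2): DENY
  req#9 t=11s (window 2): DENY
  req#10 t=11s (window 2): DENY
  req#11 t=11s (window 2): DENY
  req#12 t=11s (window 2): DENY

Allowed counts by window: 6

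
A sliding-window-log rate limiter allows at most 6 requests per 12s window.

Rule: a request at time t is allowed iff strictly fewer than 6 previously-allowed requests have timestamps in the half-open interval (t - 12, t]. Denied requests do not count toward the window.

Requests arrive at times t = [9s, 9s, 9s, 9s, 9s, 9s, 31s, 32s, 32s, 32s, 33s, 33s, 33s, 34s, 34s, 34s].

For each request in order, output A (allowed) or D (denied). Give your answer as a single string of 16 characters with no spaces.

Answer: AAAAAAAAAAAADDDD

Derivation:
Tracking allowed requests in the window:
  req#1 t=9s: ALLOW
  req#2 t=9s: ALLOW
  req#3 t=9s: ALLOW
  req#4 t=9s: ALLOW
  req#5 t=9s: ALLOW
  req#6 t=9s: ALLOW
  req#7 t=31s: ALLOW
  req#8 t=32s: ALLOW
  req#9 t=32s: ALLOW
  req#10 t=32s: ALLOW
  req#11 t=33s: ALLOW
  req#12 t=33s: ALLOW
  req#13 t=33s: DENY
  req#14 t=34s: DENY
  req#15 t=34s: DENY
  req#16 t=34s: DENY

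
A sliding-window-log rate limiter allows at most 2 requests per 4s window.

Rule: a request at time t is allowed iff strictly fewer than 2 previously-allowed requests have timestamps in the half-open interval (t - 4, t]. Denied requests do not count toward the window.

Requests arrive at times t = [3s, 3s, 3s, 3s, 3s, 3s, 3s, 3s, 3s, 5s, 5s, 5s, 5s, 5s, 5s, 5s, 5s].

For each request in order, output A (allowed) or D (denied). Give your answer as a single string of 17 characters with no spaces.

Tracking allowed requests in the window:
  req#1 t=3s: ALLOW
  req#2 t=3s: ALLOW
  req#3 t=3s: DENY
  req#4 t=3s: DENY
  req#5 t=3s: DENY
  req#6 t=3s: DENY
  req#7 t=3s: DENY
  req#8 t=3s: DENY
  req#9 t=3s: DENY
  req#10 t=5s: DENY
  req#11 t=5s: DENY
  req#12 t=5s: DENY
  req#13 t=5s: DENY
  req#14 t=5s: DENY
  req#15 t=5s: DENY
  req#16 t=5s: DENY
  req#17 t=5s: DENY

Answer: AADDDDDDDDDDDDDDD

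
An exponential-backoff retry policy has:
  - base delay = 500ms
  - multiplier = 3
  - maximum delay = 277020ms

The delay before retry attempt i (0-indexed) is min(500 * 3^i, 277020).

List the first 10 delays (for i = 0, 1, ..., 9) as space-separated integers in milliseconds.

Answer: 500 1500 4500 13500 40500 121500 277020 277020 277020 277020

Derivation:
Computing each delay:
  i=0: min(500*3^0, 277020) = 500
  i=1: min(500*3^1, 277020) = 1500
  i=2: min(500*3^2, 277020) = 4500
  i=3: min(500*3^3, 277020) = 13500
  i=4: min(500*3^4, 277020) = 40500
  i=5: min(500*3^5, 277020) = 121500
  i=6: min(500*3^6, 277020) = 277020
  i=7: min(500*3^7, 277020) = 277020
  i=8: min(500*3^8, 277020) = 277020
  i=9: min(500*3^9, 277020) = 277020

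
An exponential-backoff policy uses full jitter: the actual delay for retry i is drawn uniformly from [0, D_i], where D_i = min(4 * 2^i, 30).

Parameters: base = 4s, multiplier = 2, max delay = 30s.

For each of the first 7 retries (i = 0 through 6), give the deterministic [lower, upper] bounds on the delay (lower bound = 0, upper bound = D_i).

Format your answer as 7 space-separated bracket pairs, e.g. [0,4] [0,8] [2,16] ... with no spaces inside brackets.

Answer: [0,4] [0,8] [0,16] [0,30] [0,30] [0,30] [0,30]

Derivation:
Computing bounds per retry:
  i=0: D_i=min(4*2^0,30)=4, bounds=[0,4]
  i=1: D_i=min(4*2^1,30)=8, bounds=[0,8]
  i=2: D_i=min(4*2^2,30)=16, bounds=[0,16]
  i=3: D_i=min(4*2^3,30)=30, bounds=[0,30]
  i=4: D_i=min(4*2^4,30)=30, bounds=[0,30]
  i=5: D_i=min(4*2^5,30)=30, bounds=[0,30]
  i=6: D_i=min(4*2^6,30)=30, bounds=[0,30]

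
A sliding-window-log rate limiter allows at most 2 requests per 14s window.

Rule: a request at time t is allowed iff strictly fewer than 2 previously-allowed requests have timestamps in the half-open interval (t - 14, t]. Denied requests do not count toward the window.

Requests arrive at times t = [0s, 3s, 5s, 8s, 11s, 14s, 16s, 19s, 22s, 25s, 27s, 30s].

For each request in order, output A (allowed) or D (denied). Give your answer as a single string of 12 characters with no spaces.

Tracking allowed requests in the window:
  req#1 t=0s: ALLOW
  req#2 t=3s: ALLOW
  req#3 t=5s: DENY
  req#4 t=8s: DENY
  req#5 t=11s: DENY
  req#6 t=14s: ALLOW
  req#7 t=16s: DENY
  req#8 t=19s: ALLOW
  req#9 t=22s: DENY
  req#10 t=25s: DENY
  req#11 t=27s: DENY
  req#12 t=30s: ALLOW

Answer: AADDDADADDDA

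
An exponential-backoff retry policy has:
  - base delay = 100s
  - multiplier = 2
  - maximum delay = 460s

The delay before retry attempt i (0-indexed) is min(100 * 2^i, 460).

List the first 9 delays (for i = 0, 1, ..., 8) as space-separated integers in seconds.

Computing each delay:
  i=0: min(100*2^0, 460) = 100
  i=1: min(100*2^1, 460) = 200
  i=2: min(100*2^2, 460) = 400
  i=3: min(100*2^3, 460) = 460
  i=4: min(100*2^4, 460) = 460
  i=5: min(100*2^5, 460) = 460
  i=6: min(100*2^6, 460) = 460
  i=7: min(100*2^7, 460) = 460
  i=8: min(100*2^8, 460) = 460

Answer: 100 200 400 460 460 460 460 460 460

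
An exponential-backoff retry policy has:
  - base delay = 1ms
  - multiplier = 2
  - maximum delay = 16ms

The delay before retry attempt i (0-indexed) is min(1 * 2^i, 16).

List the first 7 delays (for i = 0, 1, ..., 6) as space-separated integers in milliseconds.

Computing each delay:
  i=0: min(1*2^0, 16) = 1
  i=1: min(1*2^1, 16) = 2
  i=2: min(1*2^2, 16) = 4
  i=3: min(1*2^3, 16) = 8
  i=4: min(1*2^4, 16) = 16
  i=5: min(1*2^5, 16) = 16
  i=6: min(1*2^6, 16) = 16

Answer: 1 2 4 8 16 16 16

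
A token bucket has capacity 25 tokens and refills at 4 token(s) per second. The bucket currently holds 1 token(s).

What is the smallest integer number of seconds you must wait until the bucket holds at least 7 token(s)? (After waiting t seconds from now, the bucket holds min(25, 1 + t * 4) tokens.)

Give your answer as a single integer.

Need 1 + t * 4 >= 7, so t >= 6/4.
Smallest integer t = ceil(6/4) = 2.

Answer: 2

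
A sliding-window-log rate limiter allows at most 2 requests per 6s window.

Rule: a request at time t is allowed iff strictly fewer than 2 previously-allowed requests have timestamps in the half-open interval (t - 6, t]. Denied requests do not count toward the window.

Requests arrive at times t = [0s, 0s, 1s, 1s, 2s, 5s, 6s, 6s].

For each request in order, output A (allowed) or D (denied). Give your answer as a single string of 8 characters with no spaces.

Tracking allowed requests in the window:
  req#1 t=0s: ALLOW
  req#2 t=0s: ALLOW
  req#3 t=1s: DENY
  req#4 t=1s: DENY
  req#5 t=2s: DENY
  req#6 t=5s: DENY
  req#7 t=6s: ALLOW
  req#8 t=6s: ALLOW

Answer: AADDDDAA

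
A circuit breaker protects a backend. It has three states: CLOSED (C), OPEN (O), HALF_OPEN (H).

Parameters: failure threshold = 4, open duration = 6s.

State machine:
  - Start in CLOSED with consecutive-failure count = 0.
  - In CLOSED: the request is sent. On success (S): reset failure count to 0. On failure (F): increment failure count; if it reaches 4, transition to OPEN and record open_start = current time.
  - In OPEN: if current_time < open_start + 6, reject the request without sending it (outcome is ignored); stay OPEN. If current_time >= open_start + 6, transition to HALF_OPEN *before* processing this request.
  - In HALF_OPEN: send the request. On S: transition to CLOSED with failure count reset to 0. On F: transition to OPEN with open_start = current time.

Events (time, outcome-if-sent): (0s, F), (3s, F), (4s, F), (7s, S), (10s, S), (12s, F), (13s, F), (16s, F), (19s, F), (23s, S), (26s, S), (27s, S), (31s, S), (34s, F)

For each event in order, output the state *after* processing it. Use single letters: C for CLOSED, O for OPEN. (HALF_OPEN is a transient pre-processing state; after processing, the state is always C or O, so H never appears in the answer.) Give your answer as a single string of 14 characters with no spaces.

Answer: CCCCCCCCOOCCCC

Derivation:
State after each event:
  event#1 t=0s outcome=F: state=CLOSED
  event#2 t=3s outcome=F: state=CLOSED
  event#3 t=4s outcome=F: state=CLOSED
  event#4 t=7s outcome=S: state=CLOSED
  event#5 t=10s outcome=S: state=CLOSED
  event#6 t=12s outcome=F: state=CLOSED
  event#7 t=13s outcome=F: state=CLOSED
  event#8 t=16s outcome=F: state=CLOSED
  event#9 t=19s outcome=F: state=OPEN
  event#10 t=23s outcome=S: state=OPEN
  event#11 t=26s outcome=S: state=CLOSED
  event#12 t=27s outcome=S: state=CLOSED
  event#13 t=31s outcome=S: state=CLOSED
  event#14 t=34s outcome=F: state=CLOSED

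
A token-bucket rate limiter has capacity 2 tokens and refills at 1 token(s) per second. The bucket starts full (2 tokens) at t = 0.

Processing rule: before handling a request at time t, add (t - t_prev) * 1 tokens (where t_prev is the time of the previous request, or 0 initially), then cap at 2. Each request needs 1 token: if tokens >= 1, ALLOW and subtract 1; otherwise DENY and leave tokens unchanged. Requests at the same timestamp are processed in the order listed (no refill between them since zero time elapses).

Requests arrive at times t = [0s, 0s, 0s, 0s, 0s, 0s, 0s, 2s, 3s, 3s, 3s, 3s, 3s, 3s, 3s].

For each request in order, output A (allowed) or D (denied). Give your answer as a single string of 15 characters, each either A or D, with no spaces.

Simulating step by step:
  req#1 t=0s: ALLOW
  req#2 t=0s: ALLOW
  req#3 t=0s: DENY
  req#4 t=0s: DENY
  req#5 t=0s: DENY
  req#6 t=0s: DENY
  req#7 t=0s: DENY
  req#8 t=2s: ALLOW
  req#9 t=3s: ALLOW
  req#10 t=3s: ALLOW
  req#11 t=3s: DENY
  req#12 t=3s: DENY
  req#13 t=3s: DENY
  req#14 t=3s: DENY
  req#15 t=3s: DENY

Answer: AADDDDDAAADDDDD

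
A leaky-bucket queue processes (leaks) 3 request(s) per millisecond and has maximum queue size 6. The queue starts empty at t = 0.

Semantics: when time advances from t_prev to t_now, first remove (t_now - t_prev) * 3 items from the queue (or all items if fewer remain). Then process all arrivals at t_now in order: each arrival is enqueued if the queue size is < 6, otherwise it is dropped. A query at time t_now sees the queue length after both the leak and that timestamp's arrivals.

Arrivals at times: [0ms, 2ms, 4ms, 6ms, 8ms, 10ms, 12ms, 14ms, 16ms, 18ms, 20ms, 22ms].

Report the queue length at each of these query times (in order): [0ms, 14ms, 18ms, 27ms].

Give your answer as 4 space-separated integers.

Queue lengths at query times:
  query t=0ms: backlog = 1
  query t=14ms: backlog = 1
  query t=18ms: backlog = 1
  query t=27ms: backlog = 0

Answer: 1 1 1 0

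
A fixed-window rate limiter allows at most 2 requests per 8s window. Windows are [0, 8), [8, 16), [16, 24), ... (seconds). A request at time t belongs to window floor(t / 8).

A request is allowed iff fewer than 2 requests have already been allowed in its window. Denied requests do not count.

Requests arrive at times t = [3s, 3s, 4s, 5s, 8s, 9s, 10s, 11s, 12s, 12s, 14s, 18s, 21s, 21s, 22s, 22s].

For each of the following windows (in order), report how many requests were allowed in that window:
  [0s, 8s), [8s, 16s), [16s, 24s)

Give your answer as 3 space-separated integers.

Processing requests:
  req#1 t=3s (window 0): ALLOW
  req#2 t=3s (window 0): ALLOW
  req#3 t=4s (window 0): DENY
  req#4 t=5s (window 0): DENY
  req#5 t=8s (window 1): ALLOW
  req#6 t=9s (window 1): ALLOW
  req#7 t=10s (window 1): DENY
  req#8 t=11s (window 1): DENY
  req#9 t=12s (window 1): DENY
  req#10 t=12s (window 1): DENY
  req#11 t=14s (window 1): DENY
  req#12 t=18s (window 2): ALLOW
  req#13 t=21s (window 2): ALLOW
  req#14 t=21s (window 2): DENY
  req#15 t=22s (window 2): DENY
  req#16 t=22s (window 2): DENY

Allowed counts by window: 2 2 2

Answer: 2 2 2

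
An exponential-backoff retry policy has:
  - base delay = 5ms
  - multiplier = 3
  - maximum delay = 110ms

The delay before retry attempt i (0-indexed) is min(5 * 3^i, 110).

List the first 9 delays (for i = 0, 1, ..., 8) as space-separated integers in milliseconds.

Computing each delay:
  i=0: min(5*3^0, 110) = 5
  i=1: min(5*3^1, 110) = 15
  i=2: min(5*3^2, 110) = 45
  i=3: min(5*3^3, 110) = 110
  i=4: min(5*3^4, 110) = 110
  i=5: min(5*3^5, 110) = 110
  i=6: min(5*3^6, 110) = 110
  i=7: min(5*3^7, 110) = 110
  i=8: min(5*3^8, 110) = 110

Answer: 5 15 45 110 110 110 110 110 110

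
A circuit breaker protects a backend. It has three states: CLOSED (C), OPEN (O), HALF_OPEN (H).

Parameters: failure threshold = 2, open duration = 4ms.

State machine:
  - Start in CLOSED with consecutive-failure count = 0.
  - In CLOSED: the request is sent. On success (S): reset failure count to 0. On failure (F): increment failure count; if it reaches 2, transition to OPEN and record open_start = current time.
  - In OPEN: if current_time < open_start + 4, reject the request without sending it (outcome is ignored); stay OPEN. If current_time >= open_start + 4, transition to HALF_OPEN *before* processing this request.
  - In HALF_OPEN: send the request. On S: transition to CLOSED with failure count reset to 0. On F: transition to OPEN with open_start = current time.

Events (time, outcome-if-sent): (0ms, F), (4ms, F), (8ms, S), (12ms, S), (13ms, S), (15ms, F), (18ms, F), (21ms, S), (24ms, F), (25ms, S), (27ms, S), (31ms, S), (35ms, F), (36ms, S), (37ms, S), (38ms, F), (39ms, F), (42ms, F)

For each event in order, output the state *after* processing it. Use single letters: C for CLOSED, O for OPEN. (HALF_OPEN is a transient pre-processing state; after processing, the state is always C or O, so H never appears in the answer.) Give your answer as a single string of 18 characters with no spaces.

Answer: COCCCCOOOOOCCCCCOO

Derivation:
State after each event:
  event#1 t=0ms outcome=F: state=CLOSED
  event#2 t=4ms outcome=F: state=OPEN
  event#3 t=8ms outcome=S: state=CLOSED
  event#4 t=12ms outcome=S: state=CLOSED
  event#5 t=13ms outcome=S: state=CLOSED
  event#6 t=15ms outcome=F: state=CLOSED
  event#7 t=18ms outcome=F: state=OPEN
  event#8 t=21ms outcome=S: state=OPEN
  event#9 t=24ms outcome=F: state=OPEN
  event#10 t=25ms outcome=S: state=OPEN
  event#11 t=27ms outcome=S: state=OPEN
  event#12 t=31ms outcome=S: state=CLOSED
  event#13 t=35ms outcome=F: state=CLOSED
  event#14 t=36ms outcome=S: state=CLOSED
  event#15 t=37ms outcome=S: state=CLOSED
  event#16 t=38ms outcome=F: state=CLOSED
  event#17 t=39ms outcome=F: state=OPEN
  event#18 t=42ms outcome=F: state=OPEN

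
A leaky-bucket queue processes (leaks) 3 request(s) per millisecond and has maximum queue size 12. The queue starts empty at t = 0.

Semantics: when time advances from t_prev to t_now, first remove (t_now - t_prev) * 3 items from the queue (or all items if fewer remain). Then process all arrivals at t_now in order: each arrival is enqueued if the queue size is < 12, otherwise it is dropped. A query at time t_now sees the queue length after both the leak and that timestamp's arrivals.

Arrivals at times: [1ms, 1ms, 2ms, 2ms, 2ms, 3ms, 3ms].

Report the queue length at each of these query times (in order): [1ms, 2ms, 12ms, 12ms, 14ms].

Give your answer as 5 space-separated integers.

Answer: 2 3 0 0 0

Derivation:
Queue lengths at query times:
  query t=1ms: backlog = 2
  query t=2ms: backlog = 3
  query t=12ms: backlog = 0
  query t=12ms: backlog = 0
  query t=14ms: backlog = 0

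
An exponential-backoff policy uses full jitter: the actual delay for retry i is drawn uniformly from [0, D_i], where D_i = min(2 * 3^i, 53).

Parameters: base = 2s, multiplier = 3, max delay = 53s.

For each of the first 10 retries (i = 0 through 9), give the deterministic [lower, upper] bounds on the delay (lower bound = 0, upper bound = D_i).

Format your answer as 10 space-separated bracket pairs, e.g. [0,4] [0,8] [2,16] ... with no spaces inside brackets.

Computing bounds per retry:
  i=0: D_i=min(2*3^0,53)=2, bounds=[0,2]
  i=1: D_i=min(2*3^1,53)=6, bounds=[0,6]
  i=2: D_i=min(2*3^2,53)=18, bounds=[0,18]
  i=3: D_i=min(2*3^3,53)=53, bounds=[0,53]
  i=4: D_i=min(2*3^4,53)=53, bounds=[0,53]
  i=5: D_i=min(2*3^5,53)=53, bounds=[0,53]
  i=6: D_i=min(2*3^6,53)=53, bounds=[0,53]
  i=7: D_i=min(2*3^7,53)=53, bounds=[0,53]
  i=8: D_i=min(2*3^8,53)=53, bounds=[0,53]
  i=9: D_i=min(2*3^9,53)=53, bounds=[0,53]

Answer: [0,2] [0,6] [0,18] [0,53] [0,53] [0,53] [0,53] [0,53] [0,53] [0,53]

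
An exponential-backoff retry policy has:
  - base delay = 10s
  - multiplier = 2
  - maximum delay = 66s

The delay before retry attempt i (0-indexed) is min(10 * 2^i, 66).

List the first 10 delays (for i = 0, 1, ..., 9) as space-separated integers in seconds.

Computing each delay:
  i=0: min(10*2^0, 66) = 10
  i=1: min(10*2^1, 66) = 20
  i=2: min(10*2^2, 66) = 40
  i=3: min(10*2^3, 66) = 66
  i=4: min(10*2^4, 66) = 66
  i=5: min(10*2^5, 66) = 66
  i=6: min(10*2^6, 66) = 66
  i=7: min(10*2^7, 66) = 66
  i=8: min(10*2^8, 66) = 66
  i=9: min(10*2^9, 66) = 66

Answer: 10 20 40 66 66 66 66 66 66 66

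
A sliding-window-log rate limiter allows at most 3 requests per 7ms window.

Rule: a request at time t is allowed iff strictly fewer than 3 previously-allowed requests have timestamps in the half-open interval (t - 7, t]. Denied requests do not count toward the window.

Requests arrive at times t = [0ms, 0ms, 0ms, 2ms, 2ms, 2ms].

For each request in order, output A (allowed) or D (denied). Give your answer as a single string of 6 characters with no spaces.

Tracking allowed requests in the window:
  req#1 t=0ms: ALLOW
  req#2 t=0ms: ALLOW
  req#3 t=0ms: ALLOW
  req#4 t=2ms: DENY
  req#5 t=2ms: DENY
  req#6 t=2ms: DENY

Answer: AAADDD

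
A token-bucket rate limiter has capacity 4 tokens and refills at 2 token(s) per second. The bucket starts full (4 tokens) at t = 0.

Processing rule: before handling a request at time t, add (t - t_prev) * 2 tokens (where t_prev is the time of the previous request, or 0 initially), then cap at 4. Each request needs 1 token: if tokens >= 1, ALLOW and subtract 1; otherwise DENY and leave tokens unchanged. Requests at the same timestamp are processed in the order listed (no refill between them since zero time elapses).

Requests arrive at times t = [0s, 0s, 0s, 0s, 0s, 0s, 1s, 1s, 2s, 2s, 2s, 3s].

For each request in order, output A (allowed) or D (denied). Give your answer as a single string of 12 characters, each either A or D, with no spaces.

Answer: AAAADDAAAADA

Derivation:
Simulating step by step:
  req#1 t=0s: ALLOW
  req#2 t=0s: ALLOW
  req#3 t=0s: ALLOW
  req#4 t=0s: ALLOW
  req#5 t=0s: DENY
  req#6 t=0s: DENY
  req#7 t=1s: ALLOW
  req#8 t=1s: ALLOW
  req#9 t=2s: ALLOW
  req#10 t=2s: ALLOW
  req#11 t=2s: DENY
  req#12 t=3s: ALLOW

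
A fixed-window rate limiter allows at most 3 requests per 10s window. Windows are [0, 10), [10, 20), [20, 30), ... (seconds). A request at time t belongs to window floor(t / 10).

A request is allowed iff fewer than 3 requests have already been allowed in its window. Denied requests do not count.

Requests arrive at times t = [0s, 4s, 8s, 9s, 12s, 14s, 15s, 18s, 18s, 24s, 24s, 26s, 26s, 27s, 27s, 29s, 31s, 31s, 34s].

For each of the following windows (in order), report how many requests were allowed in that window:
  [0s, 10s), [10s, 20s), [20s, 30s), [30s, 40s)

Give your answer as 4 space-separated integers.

Processing requests:
  req#1 t=0s (window 0): ALLOW
  req#2 t=4s (window 0): ALLOW
  req#3 t=8s (window 0): ALLOW
  req#4 t=9s (window 0): DENY
  req#5 t=12s (window 1): ALLOW
  req#6 t=14s (window 1): ALLOW
  req#7 t=15s (window 1): ALLOW
  req#8 t=18s (window 1): DENY
  req#9 t=18s (window 1): DENY
  req#10 t=24s (window 2): ALLOW
  req#11 t=24s (window 2): ALLOW
  req#12 t=26s (window 2): ALLOW
  req#13 t=26s (window 2): DENY
  req#14 t=27s (window 2): DENY
  req#15 t=27s (window 2): DENY
  req#16 t=29s (window 2): DENY
  req#17 t=31s (window 3): ALLOW
  req#18 t=31s (window 3): ALLOW
  req#19 t=34s (window 3): ALLOW

Allowed counts by window: 3 3 3 3

Answer: 3 3 3 3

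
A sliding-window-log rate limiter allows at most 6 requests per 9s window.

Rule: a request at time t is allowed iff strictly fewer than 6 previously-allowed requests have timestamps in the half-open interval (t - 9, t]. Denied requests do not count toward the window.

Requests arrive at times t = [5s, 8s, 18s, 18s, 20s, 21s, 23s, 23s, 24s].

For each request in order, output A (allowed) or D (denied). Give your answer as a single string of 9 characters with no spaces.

Tracking allowed requests in the window:
  req#1 t=5s: ALLOW
  req#2 t=8s: ALLOW
  req#3 t=18s: ALLOW
  req#4 t=18s: ALLOW
  req#5 t=20s: ALLOW
  req#6 t=21s: ALLOW
  req#7 t=23s: ALLOW
  req#8 t=23s: ALLOW
  req#9 t=24s: DENY

Answer: AAAAAAAAD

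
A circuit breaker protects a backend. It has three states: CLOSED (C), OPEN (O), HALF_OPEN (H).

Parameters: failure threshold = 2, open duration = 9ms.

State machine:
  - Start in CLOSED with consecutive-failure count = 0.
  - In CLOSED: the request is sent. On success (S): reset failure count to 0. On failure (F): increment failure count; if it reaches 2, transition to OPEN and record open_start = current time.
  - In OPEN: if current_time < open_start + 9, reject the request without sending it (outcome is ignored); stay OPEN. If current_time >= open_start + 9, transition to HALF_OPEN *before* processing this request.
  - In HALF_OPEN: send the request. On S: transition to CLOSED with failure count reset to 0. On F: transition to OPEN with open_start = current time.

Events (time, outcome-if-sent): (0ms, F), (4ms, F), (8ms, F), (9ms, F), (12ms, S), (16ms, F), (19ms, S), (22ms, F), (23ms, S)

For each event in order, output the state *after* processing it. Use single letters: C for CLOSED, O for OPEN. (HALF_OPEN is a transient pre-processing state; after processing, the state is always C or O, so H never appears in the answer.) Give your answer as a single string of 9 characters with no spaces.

Answer: COOOOOOOO

Derivation:
State after each event:
  event#1 t=0ms outcome=F: state=CLOSED
  event#2 t=4ms outcome=F: state=OPEN
  event#3 t=8ms outcome=F: state=OPEN
  event#4 t=9ms outcome=F: state=OPEN
  event#5 t=12ms outcome=S: state=OPEN
  event#6 t=16ms outcome=F: state=OPEN
  event#7 t=19ms outcome=S: state=OPEN
  event#8 t=22ms outcome=F: state=OPEN
  event#9 t=23ms outcome=S: state=OPEN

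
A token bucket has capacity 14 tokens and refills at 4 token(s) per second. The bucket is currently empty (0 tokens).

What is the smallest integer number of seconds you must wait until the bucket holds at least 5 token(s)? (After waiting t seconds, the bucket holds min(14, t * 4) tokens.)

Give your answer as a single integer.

Answer: 2

Derivation:
Need t * 4 >= 5, so t >= 5/4.
Smallest integer t = ceil(5/4) = 2.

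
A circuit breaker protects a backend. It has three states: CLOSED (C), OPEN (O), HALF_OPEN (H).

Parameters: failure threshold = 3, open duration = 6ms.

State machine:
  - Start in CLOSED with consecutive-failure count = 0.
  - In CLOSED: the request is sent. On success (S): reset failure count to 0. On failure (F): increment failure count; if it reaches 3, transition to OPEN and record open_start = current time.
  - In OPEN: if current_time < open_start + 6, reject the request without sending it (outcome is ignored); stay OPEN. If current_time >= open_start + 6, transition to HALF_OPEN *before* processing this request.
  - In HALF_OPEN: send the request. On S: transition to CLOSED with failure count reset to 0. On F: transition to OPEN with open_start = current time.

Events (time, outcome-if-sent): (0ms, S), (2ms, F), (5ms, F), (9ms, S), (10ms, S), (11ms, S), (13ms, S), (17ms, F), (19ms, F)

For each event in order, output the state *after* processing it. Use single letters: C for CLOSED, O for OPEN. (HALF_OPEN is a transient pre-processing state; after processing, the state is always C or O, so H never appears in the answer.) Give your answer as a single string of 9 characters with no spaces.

State after each event:
  event#1 t=0ms outcome=S: state=CLOSED
  event#2 t=2ms outcome=F: state=CLOSED
  event#3 t=5ms outcome=F: state=CLOSED
  event#4 t=9ms outcome=S: state=CLOSED
  event#5 t=10ms outcome=S: state=CLOSED
  event#6 t=11ms outcome=S: state=CLOSED
  event#7 t=13ms outcome=S: state=CLOSED
  event#8 t=17ms outcome=F: state=CLOSED
  event#9 t=19ms outcome=F: state=CLOSED

Answer: CCCCCCCCC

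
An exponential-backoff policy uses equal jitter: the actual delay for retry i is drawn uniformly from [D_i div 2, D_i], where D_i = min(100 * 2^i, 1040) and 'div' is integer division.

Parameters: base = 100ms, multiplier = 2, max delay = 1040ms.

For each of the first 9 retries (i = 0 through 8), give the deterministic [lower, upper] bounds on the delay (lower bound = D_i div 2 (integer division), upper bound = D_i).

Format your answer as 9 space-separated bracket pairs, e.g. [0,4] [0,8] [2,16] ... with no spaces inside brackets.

Answer: [50,100] [100,200] [200,400] [400,800] [520,1040] [520,1040] [520,1040] [520,1040] [520,1040]

Derivation:
Computing bounds per retry:
  i=0: D_i=min(100*2^0,1040)=100, bounds=[50,100]
  i=1: D_i=min(100*2^1,1040)=200, bounds=[100,200]
  i=2: D_i=min(100*2^2,1040)=400, bounds=[200,400]
  i=3: D_i=min(100*2^3,1040)=800, bounds=[400,800]
  i=4: D_i=min(100*2^4,1040)=1040, bounds=[520,1040]
  i=5: D_i=min(100*2^5,1040)=1040, bounds=[520,1040]
  i=6: D_i=min(100*2^6,1040)=1040, bounds=[520,1040]
  i=7: D_i=min(100*2^7,1040)=1040, bounds=[520,1040]
  i=8: D_i=min(100*2^8,1040)=1040, bounds=[520,1040]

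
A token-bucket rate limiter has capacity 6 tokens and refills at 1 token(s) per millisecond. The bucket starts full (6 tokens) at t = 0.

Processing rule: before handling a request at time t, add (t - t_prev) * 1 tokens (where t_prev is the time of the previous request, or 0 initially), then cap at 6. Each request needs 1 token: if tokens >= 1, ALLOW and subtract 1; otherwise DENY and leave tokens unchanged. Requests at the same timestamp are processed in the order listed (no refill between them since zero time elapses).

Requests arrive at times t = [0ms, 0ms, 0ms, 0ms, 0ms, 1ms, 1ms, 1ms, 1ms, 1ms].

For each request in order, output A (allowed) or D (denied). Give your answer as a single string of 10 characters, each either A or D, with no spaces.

Answer: AAAAAAADDD

Derivation:
Simulating step by step:
  req#1 t=0ms: ALLOW
  req#2 t=0ms: ALLOW
  req#3 t=0ms: ALLOW
  req#4 t=0ms: ALLOW
  req#5 t=0ms: ALLOW
  req#6 t=1ms: ALLOW
  req#7 t=1ms: ALLOW
  req#8 t=1ms: DENY
  req#9 t=1ms: DENY
  req#10 t=1ms: DENY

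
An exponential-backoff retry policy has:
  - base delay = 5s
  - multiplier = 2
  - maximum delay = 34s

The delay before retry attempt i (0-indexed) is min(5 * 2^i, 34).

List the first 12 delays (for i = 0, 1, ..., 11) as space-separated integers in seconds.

Computing each delay:
  i=0: min(5*2^0, 34) = 5
  i=1: min(5*2^1, 34) = 10
  i=2: min(5*2^2, 34) = 20
  i=3: min(5*2^3, 34) = 34
  i=4: min(5*2^4, 34) = 34
  i=5: min(5*2^5, 34) = 34
  i=6: min(5*2^6, 34) = 34
  i=7: min(5*2^7, 34) = 34
  i=8: min(5*2^8, 34) = 34
  i=9: min(5*2^9, 34) = 34
  i=10: min(5*2^10, 34) = 34
  i=11: min(5*2^11, 34) = 34

Answer: 5 10 20 34 34 34 34 34 34 34 34 34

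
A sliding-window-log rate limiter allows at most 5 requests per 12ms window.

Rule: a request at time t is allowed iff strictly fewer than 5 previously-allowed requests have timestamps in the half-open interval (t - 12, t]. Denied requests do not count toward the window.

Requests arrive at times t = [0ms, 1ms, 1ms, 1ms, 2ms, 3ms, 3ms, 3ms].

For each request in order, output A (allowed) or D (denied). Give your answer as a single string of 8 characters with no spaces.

Tracking allowed requests in the window:
  req#1 t=0ms: ALLOW
  req#2 t=1ms: ALLOW
  req#3 t=1ms: ALLOW
  req#4 t=1ms: ALLOW
  req#5 t=2ms: ALLOW
  req#6 t=3ms: DENY
  req#7 t=3ms: DENY
  req#8 t=3ms: DENY

Answer: AAAAADDD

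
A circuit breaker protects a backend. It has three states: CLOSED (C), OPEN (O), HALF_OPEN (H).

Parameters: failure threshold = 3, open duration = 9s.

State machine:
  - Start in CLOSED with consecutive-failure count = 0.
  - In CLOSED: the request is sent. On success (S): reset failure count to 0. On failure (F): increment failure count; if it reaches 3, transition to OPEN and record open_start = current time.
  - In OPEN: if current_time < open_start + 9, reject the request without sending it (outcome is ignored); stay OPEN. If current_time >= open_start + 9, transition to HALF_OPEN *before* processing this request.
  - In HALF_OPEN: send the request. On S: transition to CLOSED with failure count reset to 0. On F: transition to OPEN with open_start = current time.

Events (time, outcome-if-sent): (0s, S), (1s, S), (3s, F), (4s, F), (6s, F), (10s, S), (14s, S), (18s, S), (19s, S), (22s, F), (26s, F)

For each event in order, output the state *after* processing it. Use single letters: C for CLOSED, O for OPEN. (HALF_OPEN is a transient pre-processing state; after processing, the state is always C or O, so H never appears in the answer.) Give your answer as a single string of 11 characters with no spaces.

Answer: CCCCOOOCCCC

Derivation:
State after each event:
  event#1 t=0s outcome=S: state=CLOSED
  event#2 t=1s outcome=S: state=CLOSED
  event#3 t=3s outcome=F: state=CLOSED
  event#4 t=4s outcome=F: state=CLOSED
  event#5 t=6s outcome=F: state=OPEN
  event#6 t=10s outcome=S: state=OPEN
  event#7 t=14s outcome=S: state=OPEN
  event#8 t=18s outcome=S: state=CLOSED
  event#9 t=19s outcome=S: state=CLOSED
  event#10 t=22s outcome=F: state=CLOSED
  event#11 t=26s outcome=F: state=CLOSED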